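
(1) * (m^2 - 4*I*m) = m^2 - 4*I*m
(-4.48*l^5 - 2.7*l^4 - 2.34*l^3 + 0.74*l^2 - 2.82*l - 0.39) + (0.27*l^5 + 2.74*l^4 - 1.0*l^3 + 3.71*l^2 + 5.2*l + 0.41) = -4.21*l^5 + 0.04*l^4 - 3.34*l^3 + 4.45*l^2 + 2.38*l + 0.02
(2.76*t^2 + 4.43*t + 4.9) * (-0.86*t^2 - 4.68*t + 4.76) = -2.3736*t^4 - 16.7266*t^3 - 11.8088*t^2 - 1.8452*t + 23.324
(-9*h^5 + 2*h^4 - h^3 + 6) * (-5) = 45*h^5 - 10*h^4 + 5*h^3 - 30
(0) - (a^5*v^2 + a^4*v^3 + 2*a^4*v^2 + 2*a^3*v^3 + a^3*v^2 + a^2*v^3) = -a^5*v^2 - a^4*v^3 - 2*a^4*v^2 - 2*a^3*v^3 - a^3*v^2 - a^2*v^3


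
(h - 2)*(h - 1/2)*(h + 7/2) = h^3 + h^2 - 31*h/4 + 7/2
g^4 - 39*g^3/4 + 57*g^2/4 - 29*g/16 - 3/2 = (g - 8)*(g - 3/2)*(g - 1/2)*(g + 1/4)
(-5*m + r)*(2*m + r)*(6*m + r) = -60*m^3 - 28*m^2*r + 3*m*r^2 + r^3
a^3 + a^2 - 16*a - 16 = (a - 4)*(a + 1)*(a + 4)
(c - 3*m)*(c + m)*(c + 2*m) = c^3 - 7*c*m^2 - 6*m^3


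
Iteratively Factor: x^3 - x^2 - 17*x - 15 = (x + 3)*(x^2 - 4*x - 5) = (x + 1)*(x + 3)*(x - 5)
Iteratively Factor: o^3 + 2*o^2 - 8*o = (o)*(o^2 + 2*o - 8) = o*(o + 4)*(o - 2)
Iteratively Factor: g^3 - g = (g)*(g^2 - 1) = g*(g + 1)*(g - 1)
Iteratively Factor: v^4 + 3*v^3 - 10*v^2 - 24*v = (v - 3)*(v^3 + 6*v^2 + 8*v) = (v - 3)*(v + 2)*(v^2 + 4*v) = v*(v - 3)*(v + 2)*(v + 4)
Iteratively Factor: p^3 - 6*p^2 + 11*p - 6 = (p - 3)*(p^2 - 3*p + 2) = (p - 3)*(p - 2)*(p - 1)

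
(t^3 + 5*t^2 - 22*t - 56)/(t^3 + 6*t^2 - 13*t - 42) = (t - 4)/(t - 3)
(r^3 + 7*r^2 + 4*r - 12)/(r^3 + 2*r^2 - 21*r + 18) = (r + 2)/(r - 3)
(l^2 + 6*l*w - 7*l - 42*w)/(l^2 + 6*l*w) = (l - 7)/l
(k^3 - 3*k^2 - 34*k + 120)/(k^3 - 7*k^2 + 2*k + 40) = (k + 6)/(k + 2)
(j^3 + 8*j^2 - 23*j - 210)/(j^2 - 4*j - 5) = (j^2 + 13*j + 42)/(j + 1)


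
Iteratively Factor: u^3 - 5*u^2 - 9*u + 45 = (u - 5)*(u^2 - 9) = (u - 5)*(u + 3)*(u - 3)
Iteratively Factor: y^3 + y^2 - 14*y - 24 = (y + 3)*(y^2 - 2*y - 8) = (y - 4)*(y + 3)*(y + 2)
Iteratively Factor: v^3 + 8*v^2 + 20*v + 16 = (v + 2)*(v^2 + 6*v + 8) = (v + 2)^2*(v + 4)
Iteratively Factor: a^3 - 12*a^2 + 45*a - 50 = (a - 5)*(a^2 - 7*a + 10) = (a - 5)^2*(a - 2)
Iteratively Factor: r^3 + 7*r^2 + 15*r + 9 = (r + 3)*(r^2 + 4*r + 3) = (r + 1)*(r + 3)*(r + 3)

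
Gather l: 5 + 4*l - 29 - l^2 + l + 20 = -l^2 + 5*l - 4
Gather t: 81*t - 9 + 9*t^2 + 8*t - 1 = 9*t^2 + 89*t - 10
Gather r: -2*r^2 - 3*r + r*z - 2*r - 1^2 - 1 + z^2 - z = -2*r^2 + r*(z - 5) + z^2 - z - 2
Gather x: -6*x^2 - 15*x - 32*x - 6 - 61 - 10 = -6*x^2 - 47*x - 77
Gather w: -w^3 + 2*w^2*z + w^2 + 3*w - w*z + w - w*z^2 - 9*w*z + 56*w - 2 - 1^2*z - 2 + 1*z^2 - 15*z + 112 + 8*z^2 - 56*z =-w^3 + w^2*(2*z + 1) + w*(-z^2 - 10*z + 60) + 9*z^2 - 72*z + 108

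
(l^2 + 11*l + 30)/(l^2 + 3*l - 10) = (l + 6)/(l - 2)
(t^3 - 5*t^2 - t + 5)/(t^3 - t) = (t - 5)/t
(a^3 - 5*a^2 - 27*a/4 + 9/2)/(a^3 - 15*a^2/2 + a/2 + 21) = (a^2 - 13*a/2 + 3)/(a^2 - 9*a + 14)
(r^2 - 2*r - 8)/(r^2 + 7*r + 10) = (r - 4)/(r + 5)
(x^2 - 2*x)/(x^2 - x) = (x - 2)/(x - 1)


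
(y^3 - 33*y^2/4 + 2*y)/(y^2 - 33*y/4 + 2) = y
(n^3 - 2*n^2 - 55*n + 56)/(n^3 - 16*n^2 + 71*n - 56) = (n + 7)/(n - 7)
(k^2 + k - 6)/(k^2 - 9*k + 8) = (k^2 + k - 6)/(k^2 - 9*k + 8)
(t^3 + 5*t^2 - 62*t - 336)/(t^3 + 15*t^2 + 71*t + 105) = (t^2 - 2*t - 48)/(t^2 + 8*t + 15)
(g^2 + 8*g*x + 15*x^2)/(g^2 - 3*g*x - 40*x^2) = (-g - 3*x)/(-g + 8*x)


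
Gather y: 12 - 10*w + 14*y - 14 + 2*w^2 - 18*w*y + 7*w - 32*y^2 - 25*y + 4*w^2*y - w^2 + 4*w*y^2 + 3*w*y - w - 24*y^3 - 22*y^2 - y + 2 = w^2 - 4*w - 24*y^3 + y^2*(4*w - 54) + y*(4*w^2 - 15*w - 12)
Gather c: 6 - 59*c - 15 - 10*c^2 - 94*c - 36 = -10*c^2 - 153*c - 45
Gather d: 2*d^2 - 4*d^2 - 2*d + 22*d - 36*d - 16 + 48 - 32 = -2*d^2 - 16*d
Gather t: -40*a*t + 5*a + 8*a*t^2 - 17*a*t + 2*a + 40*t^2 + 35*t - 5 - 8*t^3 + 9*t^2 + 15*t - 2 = 7*a - 8*t^3 + t^2*(8*a + 49) + t*(50 - 57*a) - 7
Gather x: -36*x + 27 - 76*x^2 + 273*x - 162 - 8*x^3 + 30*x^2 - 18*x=-8*x^3 - 46*x^2 + 219*x - 135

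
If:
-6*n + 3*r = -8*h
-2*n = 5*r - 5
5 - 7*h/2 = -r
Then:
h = 105/71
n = 585/284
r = 25/142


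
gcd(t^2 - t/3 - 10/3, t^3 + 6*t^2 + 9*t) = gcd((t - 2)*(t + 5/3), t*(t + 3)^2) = 1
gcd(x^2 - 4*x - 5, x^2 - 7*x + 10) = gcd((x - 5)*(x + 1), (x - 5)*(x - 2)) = x - 5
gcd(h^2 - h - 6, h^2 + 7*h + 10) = h + 2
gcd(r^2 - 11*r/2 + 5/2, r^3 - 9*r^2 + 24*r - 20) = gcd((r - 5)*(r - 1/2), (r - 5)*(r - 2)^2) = r - 5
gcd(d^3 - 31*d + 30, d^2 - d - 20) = d - 5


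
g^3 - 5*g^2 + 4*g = g*(g - 4)*(g - 1)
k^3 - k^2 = k^2*(k - 1)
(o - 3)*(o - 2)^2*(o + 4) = o^4 - 3*o^3 - 12*o^2 + 52*o - 48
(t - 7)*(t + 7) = t^2 - 49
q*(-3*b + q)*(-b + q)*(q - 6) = 3*b^2*q^2 - 18*b^2*q - 4*b*q^3 + 24*b*q^2 + q^4 - 6*q^3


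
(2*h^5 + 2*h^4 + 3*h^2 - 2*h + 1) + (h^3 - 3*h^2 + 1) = 2*h^5 + 2*h^4 + h^3 - 2*h + 2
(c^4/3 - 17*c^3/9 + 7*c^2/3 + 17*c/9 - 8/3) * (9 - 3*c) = -c^5 + 26*c^4/3 - 24*c^3 + 46*c^2/3 + 25*c - 24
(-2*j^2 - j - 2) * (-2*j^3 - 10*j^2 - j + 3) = 4*j^5 + 22*j^4 + 16*j^3 + 15*j^2 - j - 6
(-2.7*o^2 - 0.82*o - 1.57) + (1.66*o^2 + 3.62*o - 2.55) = -1.04*o^2 + 2.8*o - 4.12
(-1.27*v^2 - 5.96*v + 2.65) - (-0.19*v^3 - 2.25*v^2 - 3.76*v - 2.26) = 0.19*v^3 + 0.98*v^2 - 2.2*v + 4.91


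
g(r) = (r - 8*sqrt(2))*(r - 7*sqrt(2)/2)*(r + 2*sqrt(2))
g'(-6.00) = 279.22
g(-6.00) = -601.27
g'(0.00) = 10.00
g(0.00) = 158.39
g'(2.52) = -38.66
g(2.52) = 114.28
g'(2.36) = -36.70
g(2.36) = 120.31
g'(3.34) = -46.28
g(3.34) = 79.18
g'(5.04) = -49.22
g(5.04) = -4.46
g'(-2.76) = 107.01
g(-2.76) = 7.42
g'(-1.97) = 74.58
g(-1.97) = 78.91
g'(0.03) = 9.20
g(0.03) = 158.68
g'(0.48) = -2.21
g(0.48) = 160.21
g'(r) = (r - 8*sqrt(2))*(r - 7*sqrt(2)/2) + (r - 8*sqrt(2))*(r + 2*sqrt(2)) + (r - 7*sqrt(2)/2)*(r + 2*sqrt(2))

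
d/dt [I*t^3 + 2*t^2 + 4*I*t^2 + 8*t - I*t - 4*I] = 3*I*t^2 + t*(4 + 8*I) + 8 - I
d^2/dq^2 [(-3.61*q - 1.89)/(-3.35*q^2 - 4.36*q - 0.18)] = ((3.61*q + 1.89)*(6.7*q + 4.36)*(13.4*q + 8.72) - (72.561*q + 44.1422)*(3.35*q^2 + 4.36*q + 0.18))/(3.35*q^2 + 4.36*q + 0.18)^3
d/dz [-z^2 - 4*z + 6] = -2*z - 4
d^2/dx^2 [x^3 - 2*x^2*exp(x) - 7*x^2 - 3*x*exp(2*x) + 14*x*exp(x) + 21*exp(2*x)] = -2*x^2*exp(x) - 12*x*exp(2*x) + 6*x*exp(x) + 6*x + 72*exp(2*x) + 24*exp(x) - 14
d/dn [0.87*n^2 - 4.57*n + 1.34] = 1.74*n - 4.57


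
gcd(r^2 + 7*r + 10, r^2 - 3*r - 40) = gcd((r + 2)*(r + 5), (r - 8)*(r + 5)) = r + 5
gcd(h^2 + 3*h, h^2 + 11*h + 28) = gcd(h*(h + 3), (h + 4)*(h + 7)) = 1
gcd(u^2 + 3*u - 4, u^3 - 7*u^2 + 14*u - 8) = u - 1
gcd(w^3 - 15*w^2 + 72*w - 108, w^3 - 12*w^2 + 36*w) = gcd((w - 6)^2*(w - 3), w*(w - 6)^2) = w^2 - 12*w + 36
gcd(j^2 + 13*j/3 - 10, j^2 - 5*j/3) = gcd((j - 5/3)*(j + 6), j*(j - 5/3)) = j - 5/3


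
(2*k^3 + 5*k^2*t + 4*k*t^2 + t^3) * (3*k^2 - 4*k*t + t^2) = 6*k^5 + 7*k^4*t - 6*k^3*t^2 - 8*k^2*t^3 + t^5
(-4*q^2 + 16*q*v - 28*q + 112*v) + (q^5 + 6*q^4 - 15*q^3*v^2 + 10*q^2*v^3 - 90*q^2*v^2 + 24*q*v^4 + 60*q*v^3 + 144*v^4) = q^5 + 6*q^4 - 15*q^3*v^2 + 10*q^2*v^3 - 90*q^2*v^2 - 4*q^2 + 24*q*v^4 + 60*q*v^3 + 16*q*v - 28*q + 144*v^4 + 112*v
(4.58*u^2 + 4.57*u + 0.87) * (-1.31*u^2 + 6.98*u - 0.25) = -5.9998*u^4 + 25.9817*u^3 + 29.6139*u^2 + 4.9301*u - 0.2175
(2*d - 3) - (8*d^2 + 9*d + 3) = -8*d^2 - 7*d - 6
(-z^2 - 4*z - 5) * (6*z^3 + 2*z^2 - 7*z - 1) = -6*z^5 - 26*z^4 - 31*z^3 + 19*z^2 + 39*z + 5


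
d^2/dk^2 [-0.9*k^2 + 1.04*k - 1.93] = -1.80000000000000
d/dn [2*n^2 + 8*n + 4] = 4*n + 8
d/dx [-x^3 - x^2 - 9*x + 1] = -3*x^2 - 2*x - 9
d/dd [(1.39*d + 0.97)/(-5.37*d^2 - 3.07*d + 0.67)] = (7.4643*d^2 + 10.4178*d + 3.9092)/(28.8369*d^4 + 32.9718*d^3 + 2.2291*d^2 - 4.1138*d + 0.4489)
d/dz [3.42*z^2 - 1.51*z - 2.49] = 6.84*z - 1.51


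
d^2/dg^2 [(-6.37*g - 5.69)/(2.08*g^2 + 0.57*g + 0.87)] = (-(4.16*g + 0.57)*(6.37*g + 5.69)*(8.32*g + 1.14) + (79.4976*g + 30.9322)*(2.08*g^2 + 0.57*g + 0.87))/(2.08*g^2 + 0.57*g + 0.87)^3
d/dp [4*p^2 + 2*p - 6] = 8*p + 2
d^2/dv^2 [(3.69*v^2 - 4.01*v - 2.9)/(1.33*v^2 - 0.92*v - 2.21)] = (-5.15641000000001*v^3 + 34.297242*v^2 - 49.428918*v + 30.393862)/(2.352637*v^6 - 4.882164*v^5 - 8.350671*v^4 + 15.446248*v^3 + 13.875927*v^2 - 13.480116*v - 10.793861)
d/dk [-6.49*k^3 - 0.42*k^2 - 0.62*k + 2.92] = -19.47*k^2 - 0.84*k - 0.62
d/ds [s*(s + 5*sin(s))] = 5*s*cos(s) + 2*s + 5*sin(s)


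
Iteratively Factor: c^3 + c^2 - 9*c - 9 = (c + 1)*(c^2 - 9) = (c - 3)*(c + 1)*(c + 3)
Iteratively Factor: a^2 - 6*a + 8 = (a - 2)*(a - 4)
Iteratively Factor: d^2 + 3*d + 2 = (d + 1)*(d + 2)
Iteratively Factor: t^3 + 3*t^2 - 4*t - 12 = (t + 2)*(t^2 + t - 6) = (t - 2)*(t + 2)*(t + 3)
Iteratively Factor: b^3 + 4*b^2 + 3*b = (b)*(b^2 + 4*b + 3) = b*(b + 1)*(b + 3)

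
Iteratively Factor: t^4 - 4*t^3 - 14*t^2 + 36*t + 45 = (t - 5)*(t^3 + t^2 - 9*t - 9) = (t - 5)*(t + 1)*(t^2 - 9) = (t - 5)*(t + 1)*(t + 3)*(t - 3)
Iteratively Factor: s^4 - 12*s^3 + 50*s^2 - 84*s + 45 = (s - 3)*(s^3 - 9*s^2 + 23*s - 15) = (s - 3)*(s - 1)*(s^2 - 8*s + 15) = (s - 3)^2*(s - 1)*(s - 5)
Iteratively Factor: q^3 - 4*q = (q + 2)*(q^2 - 2*q) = (q - 2)*(q + 2)*(q)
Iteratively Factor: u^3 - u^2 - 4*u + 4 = (u + 2)*(u^2 - 3*u + 2) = (u - 1)*(u + 2)*(u - 2)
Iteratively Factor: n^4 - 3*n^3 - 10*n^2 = (n)*(n^3 - 3*n^2 - 10*n) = n^2*(n^2 - 3*n - 10) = n^2*(n + 2)*(n - 5)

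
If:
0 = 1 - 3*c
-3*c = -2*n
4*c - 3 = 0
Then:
No Solution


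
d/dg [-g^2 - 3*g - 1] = -2*g - 3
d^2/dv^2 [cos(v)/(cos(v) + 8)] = 8*(cos(v)^2 - 8*cos(v) - 2)/(cos(v) + 8)^3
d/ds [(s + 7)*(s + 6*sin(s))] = s + (s + 7)*(6*cos(s) + 1) + 6*sin(s)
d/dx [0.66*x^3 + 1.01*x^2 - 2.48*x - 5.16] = 1.98*x^2 + 2.02*x - 2.48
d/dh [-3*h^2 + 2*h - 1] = 2 - 6*h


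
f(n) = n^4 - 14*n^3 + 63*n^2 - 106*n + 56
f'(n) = 4*n^3 - 42*n^2 + 126*n - 106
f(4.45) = -9.70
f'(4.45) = -24.52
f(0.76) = 6.02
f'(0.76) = -32.74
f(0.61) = 11.74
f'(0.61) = -43.86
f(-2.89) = 1296.21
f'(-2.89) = -917.48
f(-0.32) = 96.84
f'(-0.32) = -150.75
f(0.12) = 44.16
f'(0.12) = -91.48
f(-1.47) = 397.10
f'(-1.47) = -394.68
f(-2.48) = 957.72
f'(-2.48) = -737.81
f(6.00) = -40.00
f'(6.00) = 2.00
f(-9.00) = 22880.00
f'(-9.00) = -7558.00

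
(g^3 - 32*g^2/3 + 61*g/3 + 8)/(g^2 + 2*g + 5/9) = 3*(g^2 - 11*g + 24)/(3*g + 5)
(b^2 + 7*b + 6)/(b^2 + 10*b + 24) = (b + 1)/(b + 4)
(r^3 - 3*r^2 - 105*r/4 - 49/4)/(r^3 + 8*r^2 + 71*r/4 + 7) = (r - 7)/(r + 4)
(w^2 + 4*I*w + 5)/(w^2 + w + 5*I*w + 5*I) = (w - I)/(w + 1)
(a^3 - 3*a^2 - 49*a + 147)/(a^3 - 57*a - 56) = (a^2 - 10*a + 21)/(a^2 - 7*a - 8)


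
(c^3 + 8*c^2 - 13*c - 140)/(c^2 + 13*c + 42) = (c^2 + c - 20)/(c + 6)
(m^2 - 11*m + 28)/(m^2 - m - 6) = (-m^2 + 11*m - 28)/(-m^2 + m + 6)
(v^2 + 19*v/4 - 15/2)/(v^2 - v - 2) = (-v^2 - 19*v/4 + 15/2)/(-v^2 + v + 2)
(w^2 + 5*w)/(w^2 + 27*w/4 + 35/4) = 4*w/(4*w + 7)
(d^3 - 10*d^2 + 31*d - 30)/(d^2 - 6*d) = (d^3 - 10*d^2 + 31*d - 30)/(d*(d - 6))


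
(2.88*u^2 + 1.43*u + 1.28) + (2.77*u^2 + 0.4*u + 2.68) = 5.65*u^2 + 1.83*u + 3.96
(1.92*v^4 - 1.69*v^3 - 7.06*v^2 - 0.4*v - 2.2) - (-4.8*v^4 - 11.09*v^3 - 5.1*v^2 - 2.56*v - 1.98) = 6.72*v^4 + 9.4*v^3 - 1.96*v^2 + 2.16*v - 0.22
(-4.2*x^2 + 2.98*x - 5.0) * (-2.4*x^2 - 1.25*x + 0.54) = 10.08*x^4 - 1.902*x^3 + 6.007*x^2 + 7.8592*x - 2.7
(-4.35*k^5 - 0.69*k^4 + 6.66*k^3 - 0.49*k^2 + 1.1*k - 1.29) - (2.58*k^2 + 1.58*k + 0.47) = -4.35*k^5 - 0.69*k^4 + 6.66*k^3 - 3.07*k^2 - 0.48*k - 1.76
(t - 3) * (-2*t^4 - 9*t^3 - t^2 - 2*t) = -2*t^5 - 3*t^4 + 26*t^3 + t^2 + 6*t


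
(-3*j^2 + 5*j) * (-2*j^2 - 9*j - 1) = 6*j^4 + 17*j^3 - 42*j^2 - 5*j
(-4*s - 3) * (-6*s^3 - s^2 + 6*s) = 24*s^4 + 22*s^3 - 21*s^2 - 18*s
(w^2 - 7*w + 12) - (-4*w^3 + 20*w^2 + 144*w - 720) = 4*w^3 - 19*w^2 - 151*w + 732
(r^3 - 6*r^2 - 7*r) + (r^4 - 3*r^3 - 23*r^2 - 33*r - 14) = r^4 - 2*r^3 - 29*r^2 - 40*r - 14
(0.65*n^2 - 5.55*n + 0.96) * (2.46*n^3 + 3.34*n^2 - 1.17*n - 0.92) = 1.599*n^5 - 11.482*n^4 - 16.9359*n^3 + 9.1019*n^2 + 3.9828*n - 0.8832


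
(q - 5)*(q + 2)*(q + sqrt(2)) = q^3 - 3*q^2 + sqrt(2)*q^2 - 10*q - 3*sqrt(2)*q - 10*sqrt(2)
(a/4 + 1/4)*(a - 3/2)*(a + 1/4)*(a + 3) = a^4/4 + 11*a^3/16 - 19*a^2/32 - 21*a/16 - 9/32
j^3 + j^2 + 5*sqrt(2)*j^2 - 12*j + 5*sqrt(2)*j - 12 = (j + 1)*(j - sqrt(2))*(j + 6*sqrt(2))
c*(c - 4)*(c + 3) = c^3 - c^2 - 12*c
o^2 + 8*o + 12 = (o + 2)*(o + 6)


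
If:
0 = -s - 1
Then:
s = -1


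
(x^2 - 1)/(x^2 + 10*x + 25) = (x^2 - 1)/(x^2 + 10*x + 25)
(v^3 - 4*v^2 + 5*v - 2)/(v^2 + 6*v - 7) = (v^2 - 3*v + 2)/(v + 7)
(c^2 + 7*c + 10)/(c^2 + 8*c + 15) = (c + 2)/(c + 3)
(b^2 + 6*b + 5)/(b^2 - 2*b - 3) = (b + 5)/(b - 3)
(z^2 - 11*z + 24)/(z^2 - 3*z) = (z - 8)/z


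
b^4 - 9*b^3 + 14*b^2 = b^2*(b - 7)*(b - 2)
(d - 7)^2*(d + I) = d^3 - 14*d^2 + I*d^2 + 49*d - 14*I*d + 49*I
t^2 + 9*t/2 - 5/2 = (t - 1/2)*(t + 5)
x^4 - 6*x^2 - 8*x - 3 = (x - 3)*(x + 1)^3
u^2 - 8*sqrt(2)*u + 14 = (u - 7*sqrt(2))*(u - sqrt(2))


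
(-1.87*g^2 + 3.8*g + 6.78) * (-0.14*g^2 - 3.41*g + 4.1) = 0.2618*g^4 + 5.8447*g^3 - 21.5742*g^2 - 7.5398*g + 27.798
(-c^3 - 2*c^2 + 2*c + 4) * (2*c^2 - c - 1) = -2*c^5 - 3*c^4 + 7*c^3 + 8*c^2 - 6*c - 4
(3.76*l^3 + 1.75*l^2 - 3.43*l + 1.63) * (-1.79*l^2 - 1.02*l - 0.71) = -6.7304*l^5 - 6.9677*l^4 + 1.6851*l^3 - 0.6616*l^2 + 0.7727*l - 1.1573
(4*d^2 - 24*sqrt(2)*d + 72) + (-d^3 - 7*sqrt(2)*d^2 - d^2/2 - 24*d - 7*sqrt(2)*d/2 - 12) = -d^3 - 7*sqrt(2)*d^2 + 7*d^2/2 - 55*sqrt(2)*d/2 - 24*d + 60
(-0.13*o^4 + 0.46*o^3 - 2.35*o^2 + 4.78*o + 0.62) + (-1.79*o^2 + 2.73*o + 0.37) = -0.13*o^4 + 0.46*o^3 - 4.14*o^2 + 7.51*o + 0.99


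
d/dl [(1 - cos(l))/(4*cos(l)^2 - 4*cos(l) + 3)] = (-4*cos(l)^2 + 8*cos(l) - 1)*sin(l)/(4*sin(l)^2 + 4*cos(l) - 7)^2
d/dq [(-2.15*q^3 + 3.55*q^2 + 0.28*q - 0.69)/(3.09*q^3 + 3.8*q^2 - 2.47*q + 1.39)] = (-19.1395*q^4 + 8.8906*q^3 - 12.4017*q^2 + 15.113*q - 1.3151)/(9.5481*q^6 + 23.484*q^5 - 0.8246*q^4 - 10.1818*q^3 + 16.6649*q^2 - 6.8666*q + 1.9321)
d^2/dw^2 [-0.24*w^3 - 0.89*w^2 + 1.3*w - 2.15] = -1.44*w - 1.78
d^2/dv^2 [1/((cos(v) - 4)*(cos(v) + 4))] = 2*(-2*sin(v)^4 + 33*sin(v)^2 - 15)/((cos(v) - 4)^3*(cos(v) + 4)^3)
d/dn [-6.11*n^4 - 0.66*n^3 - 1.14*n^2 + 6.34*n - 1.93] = -24.44*n^3 - 1.98*n^2 - 2.28*n + 6.34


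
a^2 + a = a*(a + 1)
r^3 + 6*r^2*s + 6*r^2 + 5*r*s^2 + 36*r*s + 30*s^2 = (r + 6)*(r + s)*(r + 5*s)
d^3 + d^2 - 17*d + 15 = (d - 3)*(d - 1)*(d + 5)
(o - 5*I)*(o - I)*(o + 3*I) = o^3 - 3*I*o^2 + 13*o - 15*I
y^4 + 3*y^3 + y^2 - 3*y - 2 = (y - 1)*(y + 1)^2*(y + 2)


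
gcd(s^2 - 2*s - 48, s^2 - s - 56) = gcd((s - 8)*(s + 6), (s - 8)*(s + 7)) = s - 8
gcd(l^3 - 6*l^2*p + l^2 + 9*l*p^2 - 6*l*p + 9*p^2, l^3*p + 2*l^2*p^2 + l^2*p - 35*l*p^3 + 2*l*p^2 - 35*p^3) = l + 1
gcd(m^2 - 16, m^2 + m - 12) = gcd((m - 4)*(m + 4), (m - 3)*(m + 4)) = m + 4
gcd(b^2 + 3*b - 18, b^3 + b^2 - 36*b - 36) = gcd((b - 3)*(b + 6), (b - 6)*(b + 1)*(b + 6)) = b + 6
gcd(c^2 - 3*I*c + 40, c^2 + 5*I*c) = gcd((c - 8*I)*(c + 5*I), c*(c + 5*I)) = c + 5*I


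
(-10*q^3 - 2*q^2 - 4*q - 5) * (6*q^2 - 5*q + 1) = -60*q^5 + 38*q^4 - 24*q^3 - 12*q^2 + 21*q - 5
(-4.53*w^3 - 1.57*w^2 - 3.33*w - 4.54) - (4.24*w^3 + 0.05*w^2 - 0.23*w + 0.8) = -8.77*w^3 - 1.62*w^2 - 3.1*w - 5.34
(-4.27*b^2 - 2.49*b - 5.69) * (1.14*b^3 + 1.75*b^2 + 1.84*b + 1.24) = -4.8678*b^5 - 10.3111*b^4 - 18.7009*b^3 - 19.8339*b^2 - 13.5572*b - 7.0556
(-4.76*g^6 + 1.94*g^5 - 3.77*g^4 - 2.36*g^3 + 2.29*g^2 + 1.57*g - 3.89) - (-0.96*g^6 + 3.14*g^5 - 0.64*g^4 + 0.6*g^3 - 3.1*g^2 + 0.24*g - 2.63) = -3.8*g^6 - 1.2*g^5 - 3.13*g^4 - 2.96*g^3 + 5.39*g^2 + 1.33*g - 1.26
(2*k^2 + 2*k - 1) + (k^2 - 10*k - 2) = 3*k^2 - 8*k - 3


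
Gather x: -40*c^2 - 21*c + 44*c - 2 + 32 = -40*c^2 + 23*c + 30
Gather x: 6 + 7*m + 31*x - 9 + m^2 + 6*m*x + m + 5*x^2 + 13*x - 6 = m^2 + 8*m + 5*x^2 + x*(6*m + 44) - 9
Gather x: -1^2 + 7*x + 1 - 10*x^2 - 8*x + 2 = -10*x^2 - x + 2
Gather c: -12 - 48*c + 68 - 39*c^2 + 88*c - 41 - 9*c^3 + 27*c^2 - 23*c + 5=-9*c^3 - 12*c^2 + 17*c + 20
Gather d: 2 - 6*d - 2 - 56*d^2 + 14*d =-56*d^2 + 8*d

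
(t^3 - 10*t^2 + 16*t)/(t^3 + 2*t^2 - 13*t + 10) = t*(t - 8)/(t^2 + 4*t - 5)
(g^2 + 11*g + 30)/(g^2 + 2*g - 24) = (g + 5)/(g - 4)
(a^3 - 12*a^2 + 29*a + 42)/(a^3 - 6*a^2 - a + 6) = (a - 7)/(a - 1)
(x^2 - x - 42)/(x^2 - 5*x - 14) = (x + 6)/(x + 2)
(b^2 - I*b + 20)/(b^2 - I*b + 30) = (b^2 - I*b + 20)/(b^2 - I*b + 30)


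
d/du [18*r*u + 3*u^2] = 18*r + 6*u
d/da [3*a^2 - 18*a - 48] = 6*a - 18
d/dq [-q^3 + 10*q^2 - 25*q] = -3*q^2 + 20*q - 25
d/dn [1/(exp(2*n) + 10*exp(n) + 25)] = 2*(-exp(n) - 5)*exp(n)/(exp(2*n) + 10*exp(n) + 25)^2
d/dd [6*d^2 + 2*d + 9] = 12*d + 2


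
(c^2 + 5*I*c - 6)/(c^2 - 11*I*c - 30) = (-c^2 - 5*I*c + 6)/(-c^2 + 11*I*c + 30)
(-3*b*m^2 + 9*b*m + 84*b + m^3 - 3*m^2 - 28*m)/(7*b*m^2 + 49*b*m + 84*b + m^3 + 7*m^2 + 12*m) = (-3*b*m + 21*b + m^2 - 7*m)/(7*b*m + 21*b + m^2 + 3*m)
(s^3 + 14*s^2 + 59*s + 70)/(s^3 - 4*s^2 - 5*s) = (s^3 + 14*s^2 + 59*s + 70)/(s*(s^2 - 4*s - 5))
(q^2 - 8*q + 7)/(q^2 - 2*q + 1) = (q - 7)/(q - 1)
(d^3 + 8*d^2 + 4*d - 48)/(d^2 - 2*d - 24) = (d^2 + 4*d - 12)/(d - 6)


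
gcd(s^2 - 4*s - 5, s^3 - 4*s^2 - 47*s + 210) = s - 5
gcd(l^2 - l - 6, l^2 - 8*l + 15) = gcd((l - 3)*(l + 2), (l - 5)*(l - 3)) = l - 3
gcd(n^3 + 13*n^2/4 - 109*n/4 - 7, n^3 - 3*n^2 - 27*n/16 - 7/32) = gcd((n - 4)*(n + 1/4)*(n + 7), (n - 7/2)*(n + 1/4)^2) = n + 1/4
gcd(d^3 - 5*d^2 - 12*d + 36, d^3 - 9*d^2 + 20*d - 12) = d^2 - 8*d + 12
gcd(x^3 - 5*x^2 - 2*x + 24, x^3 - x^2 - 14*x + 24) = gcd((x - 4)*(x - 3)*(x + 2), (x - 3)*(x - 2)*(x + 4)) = x - 3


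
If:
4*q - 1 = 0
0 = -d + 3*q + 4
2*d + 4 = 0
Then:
No Solution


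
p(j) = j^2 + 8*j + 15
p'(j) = 2*j + 8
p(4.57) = 72.44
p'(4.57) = 17.14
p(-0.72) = 9.76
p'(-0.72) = 6.56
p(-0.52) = 11.11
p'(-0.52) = 6.96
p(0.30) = 17.49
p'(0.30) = 8.60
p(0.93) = 23.30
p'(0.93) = 9.86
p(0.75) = 21.56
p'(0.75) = 9.50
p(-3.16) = -0.29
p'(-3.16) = 1.68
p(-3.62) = -0.86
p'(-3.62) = 0.76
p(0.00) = 15.00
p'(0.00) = 8.00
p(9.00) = 168.00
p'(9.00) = 26.00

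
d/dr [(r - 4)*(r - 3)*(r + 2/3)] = 3*r^2 - 38*r/3 + 22/3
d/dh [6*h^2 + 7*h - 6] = 12*h + 7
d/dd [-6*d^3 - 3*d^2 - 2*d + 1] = -18*d^2 - 6*d - 2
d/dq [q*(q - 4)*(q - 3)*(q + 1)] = 4*q^3 - 18*q^2 + 10*q + 12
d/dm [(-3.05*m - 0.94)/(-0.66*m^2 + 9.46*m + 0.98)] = (-2.013*m^2 - 1.2408*m + 5.9034)/(0.4356*m^4 - 12.4872*m^3 + 88.198*m^2 + 18.5416*m + 0.9604)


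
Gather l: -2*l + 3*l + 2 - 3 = l - 1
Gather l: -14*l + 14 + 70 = 84 - 14*l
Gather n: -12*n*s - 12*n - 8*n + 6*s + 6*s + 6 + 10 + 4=n*(-12*s - 20) + 12*s + 20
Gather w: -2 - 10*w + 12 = 10 - 10*w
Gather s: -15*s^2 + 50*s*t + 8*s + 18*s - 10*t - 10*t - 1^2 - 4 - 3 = -15*s^2 + s*(50*t + 26) - 20*t - 8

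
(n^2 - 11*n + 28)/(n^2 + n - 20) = (n - 7)/(n + 5)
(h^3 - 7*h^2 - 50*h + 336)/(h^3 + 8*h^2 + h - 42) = (h^2 - 14*h + 48)/(h^2 + h - 6)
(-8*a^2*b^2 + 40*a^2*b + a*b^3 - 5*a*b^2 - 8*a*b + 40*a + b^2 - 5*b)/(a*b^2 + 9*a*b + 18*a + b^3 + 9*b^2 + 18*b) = (-8*a^2*b^2 + 40*a^2*b + a*b^3 - 5*a*b^2 - 8*a*b + 40*a + b^2 - 5*b)/(a*b^2 + 9*a*b + 18*a + b^3 + 9*b^2 + 18*b)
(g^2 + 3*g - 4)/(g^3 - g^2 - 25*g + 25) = (g + 4)/(g^2 - 25)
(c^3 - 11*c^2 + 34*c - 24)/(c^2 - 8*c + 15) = (c^3 - 11*c^2 + 34*c - 24)/(c^2 - 8*c + 15)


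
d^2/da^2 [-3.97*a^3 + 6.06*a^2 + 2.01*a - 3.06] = 12.12 - 23.82*a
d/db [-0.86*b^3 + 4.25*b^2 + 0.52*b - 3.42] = -2.58*b^2 + 8.5*b + 0.52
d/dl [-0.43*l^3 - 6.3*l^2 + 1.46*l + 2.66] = -1.29*l^2 - 12.6*l + 1.46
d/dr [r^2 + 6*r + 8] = 2*r + 6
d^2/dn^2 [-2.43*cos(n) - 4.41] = 2.43*cos(n)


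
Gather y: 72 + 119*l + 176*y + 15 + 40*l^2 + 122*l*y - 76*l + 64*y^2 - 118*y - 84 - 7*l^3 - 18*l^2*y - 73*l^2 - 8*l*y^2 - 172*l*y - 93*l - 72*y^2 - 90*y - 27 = -7*l^3 - 33*l^2 - 50*l + y^2*(-8*l - 8) + y*(-18*l^2 - 50*l - 32) - 24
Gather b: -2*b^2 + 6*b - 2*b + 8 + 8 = -2*b^2 + 4*b + 16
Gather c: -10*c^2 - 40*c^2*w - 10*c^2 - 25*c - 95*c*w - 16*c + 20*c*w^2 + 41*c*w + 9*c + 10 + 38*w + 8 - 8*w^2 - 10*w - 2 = c^2*(-40*w - 20) + c*(20*w^2 - 54*w - 32) - 8*w^2 + 28*w + 16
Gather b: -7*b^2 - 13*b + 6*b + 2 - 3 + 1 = -7*b^2 - 7*b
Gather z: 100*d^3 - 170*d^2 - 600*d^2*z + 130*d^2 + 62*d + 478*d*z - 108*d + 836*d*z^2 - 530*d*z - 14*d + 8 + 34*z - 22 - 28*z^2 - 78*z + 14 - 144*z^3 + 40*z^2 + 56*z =100*d^3 - 40*d^2 - 60*d - 144*z^3 + z^2*(836*d + 12) + z*(-600*d^2 - 52*d + 12)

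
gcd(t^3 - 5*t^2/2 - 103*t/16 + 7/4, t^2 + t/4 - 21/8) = t + 7/4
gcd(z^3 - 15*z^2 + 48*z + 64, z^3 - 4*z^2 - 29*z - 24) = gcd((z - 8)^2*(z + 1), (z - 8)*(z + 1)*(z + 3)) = z^2 - 7*z - 8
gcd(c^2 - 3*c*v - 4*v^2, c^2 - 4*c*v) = -c + 4*v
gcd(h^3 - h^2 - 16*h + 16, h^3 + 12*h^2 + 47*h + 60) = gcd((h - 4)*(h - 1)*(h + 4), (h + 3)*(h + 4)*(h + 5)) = h + 4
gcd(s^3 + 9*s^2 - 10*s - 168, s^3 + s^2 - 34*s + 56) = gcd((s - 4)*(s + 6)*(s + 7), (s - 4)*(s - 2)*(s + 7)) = s^2 + 3*s - 28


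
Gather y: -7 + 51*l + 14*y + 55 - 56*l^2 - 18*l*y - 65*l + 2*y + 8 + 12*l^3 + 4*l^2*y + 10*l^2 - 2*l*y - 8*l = 12*l^3 - 46*l^2 - 22*l + y*(4*l^2 - 20*l + 16) + 56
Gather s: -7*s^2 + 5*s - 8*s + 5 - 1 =-7*s^2 - 3*s + 4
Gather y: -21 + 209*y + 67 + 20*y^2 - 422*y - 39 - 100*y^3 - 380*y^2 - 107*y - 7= -100*y^3 - 360*y^2 - 320*y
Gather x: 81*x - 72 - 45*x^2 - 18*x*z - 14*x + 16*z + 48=-45*x^2 + x*(67 - 18*z) + 16*z - 24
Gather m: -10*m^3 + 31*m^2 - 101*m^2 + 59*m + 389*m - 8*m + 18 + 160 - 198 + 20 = -10*m^3 - 70*m^2 + 440*m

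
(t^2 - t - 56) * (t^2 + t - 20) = t^4 - 77*t^2 - 36*t + 1120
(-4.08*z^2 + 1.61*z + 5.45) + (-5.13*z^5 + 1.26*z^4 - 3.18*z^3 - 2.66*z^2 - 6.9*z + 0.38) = -5.13*z^5 + 1.26*z^4 - 3.18*z^3 - 6.74*z^2 - 5.29*z + 5.83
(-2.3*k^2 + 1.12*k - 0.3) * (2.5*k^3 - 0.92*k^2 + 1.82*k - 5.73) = -5.75*k^5 + 4.916*k^4 - 5.9664*k^3 + 15.4934*k^2 - 6.9636*k + 1.719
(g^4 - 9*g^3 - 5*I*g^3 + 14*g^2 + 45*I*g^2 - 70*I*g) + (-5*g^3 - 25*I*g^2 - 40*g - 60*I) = g^4 - 14*g^3 - 5*I*g^3 + 14*g^2 + 20*I*g^2 - 40*g - 70*I*g - 60*I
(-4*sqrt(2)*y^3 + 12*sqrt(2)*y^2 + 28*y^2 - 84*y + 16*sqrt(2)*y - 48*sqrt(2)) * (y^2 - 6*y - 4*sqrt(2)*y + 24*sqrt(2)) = -4*sqrt(2)*y^5 + 36*sqrt(2)*y^4 + 60*y^4 - 540*y^3 - 168*sqrt(2)*y^3 + 952*y^2 + 864*sqrt(2)*y^2 - 1728*sqrt(2)*y + 1152*y - 2304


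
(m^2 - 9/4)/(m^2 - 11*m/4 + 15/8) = 2*(2*m + 3)/(4*m - 5)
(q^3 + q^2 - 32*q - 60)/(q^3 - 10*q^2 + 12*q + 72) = (q + 5)/(q - 6)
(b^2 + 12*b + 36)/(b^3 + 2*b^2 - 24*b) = (b + 6)/(b*(b - 4))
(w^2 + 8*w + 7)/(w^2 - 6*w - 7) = (w + 7)/(w - 7)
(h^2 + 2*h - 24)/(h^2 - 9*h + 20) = (h + 6)/(h - 5)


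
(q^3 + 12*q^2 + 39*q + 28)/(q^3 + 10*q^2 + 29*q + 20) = (q + 7)/(q + 5)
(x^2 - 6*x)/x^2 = (x - 6)/x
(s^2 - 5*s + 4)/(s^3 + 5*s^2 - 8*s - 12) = (s^2 - 5*s + 4)/(s^3 + 5*s^2 - 8*s - 12)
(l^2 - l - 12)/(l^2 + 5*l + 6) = (l - 4)/(l + 2)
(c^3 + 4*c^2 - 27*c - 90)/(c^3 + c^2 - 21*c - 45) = (c + 6)/(c + 3)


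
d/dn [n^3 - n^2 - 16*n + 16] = 3*n^2 - 2*n - 16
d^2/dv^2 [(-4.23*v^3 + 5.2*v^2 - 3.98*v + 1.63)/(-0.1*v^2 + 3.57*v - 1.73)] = (5.55111512312578e-17*v^5 + 102.725074*v^3 - 151.449618*v^2 + 75.320022*v - 22.948798)/(0.001*v^6 - 0.1071*v^5 + 3.87537*v^4 - 49.204953*v^3 + 67.043901*v^2 - 32.053959*v + 5.177717)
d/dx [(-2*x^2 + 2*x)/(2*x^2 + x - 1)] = 2*(-3*x^2 + 2*x - 1)/(4*x^4 + 4*x^3 - 3*x^2 - 2*x + 1)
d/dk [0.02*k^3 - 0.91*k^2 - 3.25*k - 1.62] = 0.06*k^2 - 1.82*k - 3.25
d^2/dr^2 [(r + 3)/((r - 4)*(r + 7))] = 2*(r^3 + 9*r^2 + 111*r + 195)/(r^6 + 9*r^5 - 57*r^4 - 477*r^3 + 1596*r^2 + 7056*r - 21952)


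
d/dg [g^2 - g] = 2*g - 1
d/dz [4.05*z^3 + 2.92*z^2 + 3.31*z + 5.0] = 12.15*z^2 + 5.84*z + 3.31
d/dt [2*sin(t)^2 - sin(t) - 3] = (4*sin(t) - 1)*cos(t)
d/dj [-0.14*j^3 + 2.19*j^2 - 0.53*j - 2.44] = -0.42*j^2 + 4.38*j - 0.53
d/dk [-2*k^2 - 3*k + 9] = -4*k - 3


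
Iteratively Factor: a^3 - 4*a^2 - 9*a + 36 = (a + 3)*(a^2 - 7*a + 12) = (a - 4)*(a + 3)*(a - 3)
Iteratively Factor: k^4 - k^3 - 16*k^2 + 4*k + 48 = (k + 2)*(k^3 - 3*k^2 - 10*k + 24) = (k - 2)*(k + 2)*(k^2 - k - 12) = (k - 2)*(k + 2)*(k + 3)*(k - 4)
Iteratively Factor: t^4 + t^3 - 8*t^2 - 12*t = (t + 2)*(t^3 - t^2 - 6*t) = (t - 3)*(t + 2)*(t^2 + 2*t) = (t - 3)*(t + 2)^2*(t)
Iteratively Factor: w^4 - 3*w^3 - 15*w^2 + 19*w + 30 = (w - 2)*(w^3 - w^2 - 17*w - 15) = (w - 2)*(w + 3)*(w^2 - 4*w - 5) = (w - 2)*(w + 1)*(w + 3)*(w - 5)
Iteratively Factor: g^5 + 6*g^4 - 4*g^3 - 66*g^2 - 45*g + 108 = (g + 4)*(g^4 + 2*g^3 - 12*g^2 - 18*g + 27) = (g + 3)*(g + 4)*(g^3 - g^2 - 9*g + 9) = (g + 3)^2*(g + 4)*(g^2 - 4*g + 3) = (g - 1)*(g + 3)^2*(g + 4)*(g - 3)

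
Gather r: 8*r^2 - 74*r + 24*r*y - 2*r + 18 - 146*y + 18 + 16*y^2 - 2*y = 8*r^2 + r*(24*y - 76) + 16*y^2 - 148*y + 36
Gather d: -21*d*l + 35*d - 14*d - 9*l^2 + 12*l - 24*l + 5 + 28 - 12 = d*(21 - 21*l) - 9*l^2 - 12*l + 21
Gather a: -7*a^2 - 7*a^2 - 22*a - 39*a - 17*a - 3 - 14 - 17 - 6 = -14*a^2 - 78*a - 40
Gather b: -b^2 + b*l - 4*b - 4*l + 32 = -b^2 + b*(l - 4) - 4*l + 32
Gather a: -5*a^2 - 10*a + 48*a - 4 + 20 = -5*a^2 + 38*a + 16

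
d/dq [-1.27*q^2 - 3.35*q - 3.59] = -2.54*q - 3.35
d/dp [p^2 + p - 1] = 2*p + 1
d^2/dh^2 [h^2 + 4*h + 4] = 2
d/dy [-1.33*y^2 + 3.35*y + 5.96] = 3.35 - 2.66*y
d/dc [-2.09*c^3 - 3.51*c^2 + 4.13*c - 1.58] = -6.27*c^2 - 7.02*c + 4.13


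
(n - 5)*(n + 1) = n^2 - 4*n - 5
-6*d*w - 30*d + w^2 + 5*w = (-6*d + w)*(w + 5)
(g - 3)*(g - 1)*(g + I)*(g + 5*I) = g^4 - 4*g^3 + 6*I*g^3 - 2*g^2 - 24*I*g^2 + 20*g + 18*I*g - 15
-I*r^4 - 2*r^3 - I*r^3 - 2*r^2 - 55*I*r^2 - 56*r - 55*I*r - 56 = (r - 8*I)*(r - I)*(r + 7*I)*(-I*r - I)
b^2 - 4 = (b - 2)*(b + 2)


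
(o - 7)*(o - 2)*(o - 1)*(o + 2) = o^4 - 8*o^3 + 3*o^2 + 32*o - 28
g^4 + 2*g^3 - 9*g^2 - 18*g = g*(g - 3)*(g + 2)*(g + 3)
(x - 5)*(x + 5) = x^2 - 25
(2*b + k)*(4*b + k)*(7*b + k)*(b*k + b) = 56*b^4*k + 56*b^4 + 50*b^3*k^2 + 50*b^3*k + 13*b^2*k^3 + 13*b^2*k^2 + b*k^4 + b*k^3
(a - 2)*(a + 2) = a^2 - 4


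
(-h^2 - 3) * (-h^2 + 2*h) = h^4 - 2*h^3 + 3*h^2 - 6*h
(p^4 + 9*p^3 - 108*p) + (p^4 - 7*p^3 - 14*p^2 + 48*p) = 2*p^4 + 2*p^3 - 14*p^2 - 60*p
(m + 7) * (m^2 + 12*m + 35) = m^3 + 19*m^2 + 119*m + 245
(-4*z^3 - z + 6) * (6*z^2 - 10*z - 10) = -24*z^5 + 40*z^4 + 34*z^3 + 46*z^2 - 50*z - 60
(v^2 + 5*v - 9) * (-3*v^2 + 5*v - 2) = -3*v^4 - 10*v^3 + 50*v^2 - 55*v + 18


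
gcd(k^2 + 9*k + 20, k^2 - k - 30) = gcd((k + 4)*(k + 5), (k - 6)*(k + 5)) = k + 5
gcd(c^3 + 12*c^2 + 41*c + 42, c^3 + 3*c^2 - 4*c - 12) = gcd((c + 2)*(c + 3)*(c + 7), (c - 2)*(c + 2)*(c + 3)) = c^2 + 5*c + 6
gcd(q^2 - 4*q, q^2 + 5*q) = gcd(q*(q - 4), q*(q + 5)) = q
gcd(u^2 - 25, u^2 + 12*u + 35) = u + 5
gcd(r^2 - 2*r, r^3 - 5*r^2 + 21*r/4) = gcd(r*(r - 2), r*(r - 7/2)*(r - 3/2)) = r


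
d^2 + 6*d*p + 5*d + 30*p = (d + 5)*(d + 6*p)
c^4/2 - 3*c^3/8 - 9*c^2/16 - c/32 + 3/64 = (c/2 + 1/4)*(c - 3/2)*(c - 1/4)*(c + 1/2)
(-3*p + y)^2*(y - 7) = 9*p^2*y - 63*p^2 - 6*p*y^2 + 42*p*y + y^3 - 7*y^2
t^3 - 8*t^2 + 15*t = t*(t - 5)*(t - 3)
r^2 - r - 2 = (r - 2)*(r + 1)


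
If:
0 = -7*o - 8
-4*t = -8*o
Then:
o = -8/7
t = -16/7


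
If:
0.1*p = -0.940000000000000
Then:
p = -9.40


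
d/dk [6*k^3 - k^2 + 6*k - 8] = 18*k^2 - 2*k + 6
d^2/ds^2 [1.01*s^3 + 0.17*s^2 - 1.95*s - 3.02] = 6.06*s + 0.34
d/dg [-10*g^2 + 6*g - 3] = 6 - 20*g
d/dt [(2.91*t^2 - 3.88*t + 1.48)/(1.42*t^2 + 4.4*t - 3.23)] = (18.3136*t^2 - 23.0018*t + 6.0204)/(2.0164*t^4 + 12.496*t^3 + 10.1868*t^2 - 28.424*t + 10.4329)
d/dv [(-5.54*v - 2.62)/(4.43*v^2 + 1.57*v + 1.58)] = (24.5422*v^2 + 23.2132*v - 4.6398)/(19.6249*v^4 + 13.9102*v^3 + 16.4637*v^2 + 4.9612*v + 2.4964)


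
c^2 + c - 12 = (c - 3)*(c + 4)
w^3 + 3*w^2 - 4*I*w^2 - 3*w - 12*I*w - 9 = (w + 3)*(w - 3*I)*(w - I)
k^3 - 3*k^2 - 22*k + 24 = (k - 6)*(k - 1)*(k + 4)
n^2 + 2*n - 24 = (n - 4)*(n + 6)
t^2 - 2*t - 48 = (t - 8)*(t + 6)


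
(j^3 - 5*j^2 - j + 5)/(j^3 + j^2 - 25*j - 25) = (j - 1)/(j + 5)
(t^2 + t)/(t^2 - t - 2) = t/(t - 2)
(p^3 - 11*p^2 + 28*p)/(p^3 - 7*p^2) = (p - 4)/p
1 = 1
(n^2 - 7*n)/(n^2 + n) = (n - 7)/(n + 1)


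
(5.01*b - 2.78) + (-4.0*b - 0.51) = 1.01*b - 3.29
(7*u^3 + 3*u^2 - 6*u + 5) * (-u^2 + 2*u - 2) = -7*u^5 + 11*u^4 - 2*u^3 - 23*u^2 + 22*u - 10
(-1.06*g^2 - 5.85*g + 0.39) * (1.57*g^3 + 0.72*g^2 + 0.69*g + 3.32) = -1.6642*g^5 - 9.9477*g^4 - 4.3311*g^3 - 7.2749*g^2 - 19.1529*g + 1.2948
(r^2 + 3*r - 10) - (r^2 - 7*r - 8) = 10*r - 2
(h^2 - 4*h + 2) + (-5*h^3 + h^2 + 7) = -5*h^3 + 2*h^2 - 4*h + 9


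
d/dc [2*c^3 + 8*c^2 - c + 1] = 6*c^2 + 16*c - 1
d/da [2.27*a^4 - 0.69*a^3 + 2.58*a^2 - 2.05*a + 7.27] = 9.08*a^3 - 2.07*a^2 + 5.16*a - 2.05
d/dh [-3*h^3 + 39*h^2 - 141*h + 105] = -9*h^2 + 78*h - 141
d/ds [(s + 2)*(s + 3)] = 2*s + 5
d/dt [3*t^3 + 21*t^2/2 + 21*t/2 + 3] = 9*t^2 + 21*t + 21/2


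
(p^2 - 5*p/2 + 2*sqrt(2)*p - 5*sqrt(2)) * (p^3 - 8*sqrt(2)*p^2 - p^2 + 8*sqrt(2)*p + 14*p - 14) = p^5 - 6*sqrt(2)*p^4 - 7*p^4/2 - 31*p^3/2 + 21*sqrt(2)*p^3 + 13*sqrt(2)*p^2 + 63*p^2 - 98*sqrt(2)*p - 45*p + 70*sqrt(2)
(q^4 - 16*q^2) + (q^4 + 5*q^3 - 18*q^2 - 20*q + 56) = 2*q^4 + 5*q^3 - 34*q^2 - 20*q + 56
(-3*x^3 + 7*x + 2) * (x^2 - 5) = -3*x^5 + 22*x^3 + 2*x^2 - 35*x - 10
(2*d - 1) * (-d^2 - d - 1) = -2*d^3 - d^2 - d + 1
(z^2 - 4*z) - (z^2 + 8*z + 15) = -12*z - 15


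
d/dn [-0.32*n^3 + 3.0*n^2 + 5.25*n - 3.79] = -0.96*n^2 + 6.0*n + 5.25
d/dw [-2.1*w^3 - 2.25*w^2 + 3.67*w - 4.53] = -6.3*w^2 - 4.5*w + 3.67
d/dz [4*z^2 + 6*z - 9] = 8*z + 6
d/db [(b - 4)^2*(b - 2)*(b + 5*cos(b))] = (b - 4)*(-(b - 4)*(b - 2)*(5*sin(b) - 1) + (b - 4)*(b + 5*cos(b)) + (b + 5*cos(b))*(2*b - 4))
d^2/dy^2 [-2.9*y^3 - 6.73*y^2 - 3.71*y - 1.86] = -17.4*y - 13.46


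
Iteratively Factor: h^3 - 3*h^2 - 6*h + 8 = (h + 2)*(h^2 - 5*h + 4) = (h - 4)*(h + 2)*(h - 1)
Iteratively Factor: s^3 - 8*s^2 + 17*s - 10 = (s - 2)*(s^2 - 6*s + 5) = (s - 5)*(s - 2)*(s - 1)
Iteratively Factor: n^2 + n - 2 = (n - 1)*(n + 2)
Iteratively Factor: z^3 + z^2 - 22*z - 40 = (z + 4)*(z^2 - 3*z - 10) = (z + 2)*(z + 4)*(z - 5)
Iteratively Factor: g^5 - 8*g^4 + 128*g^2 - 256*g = (g)*(g^4 - 8*g^3 + 128*g - 256) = g*(g + 4)*(g^3 - 12*g^2 + 48*g - 64) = g*(g - 4)*(g + 4)*(g^2 - 8*g + 16) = g*(g - 4)^2*(g + 4)*(g - 4)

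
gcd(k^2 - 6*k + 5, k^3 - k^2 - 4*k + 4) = k - 1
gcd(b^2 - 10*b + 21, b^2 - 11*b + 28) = b - 7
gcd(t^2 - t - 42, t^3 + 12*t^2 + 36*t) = t + 6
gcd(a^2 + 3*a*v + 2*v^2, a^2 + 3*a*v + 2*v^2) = a^2 + 3*a*v + 2*v^2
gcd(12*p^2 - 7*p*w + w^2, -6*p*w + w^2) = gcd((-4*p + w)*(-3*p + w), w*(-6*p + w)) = 1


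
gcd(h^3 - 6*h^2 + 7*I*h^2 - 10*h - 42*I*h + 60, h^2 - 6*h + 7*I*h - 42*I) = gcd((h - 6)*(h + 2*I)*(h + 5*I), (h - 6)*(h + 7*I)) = h - 6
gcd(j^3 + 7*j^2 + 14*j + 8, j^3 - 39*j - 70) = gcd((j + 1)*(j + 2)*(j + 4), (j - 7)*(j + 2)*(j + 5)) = j + 2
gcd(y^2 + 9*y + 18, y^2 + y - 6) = y + 3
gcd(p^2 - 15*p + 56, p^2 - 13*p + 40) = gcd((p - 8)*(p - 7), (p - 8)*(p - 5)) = p - 8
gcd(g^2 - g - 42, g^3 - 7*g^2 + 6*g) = 1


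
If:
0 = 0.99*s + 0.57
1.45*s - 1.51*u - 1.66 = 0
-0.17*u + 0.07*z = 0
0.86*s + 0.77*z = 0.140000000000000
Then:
No Solution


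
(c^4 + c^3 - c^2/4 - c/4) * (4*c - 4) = 4*c^5 - 5*c^3 + c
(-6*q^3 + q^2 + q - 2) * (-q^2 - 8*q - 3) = 6*q^5 + 47*q^4 + 9*q^3 - 9*q^2 + 13*q + 6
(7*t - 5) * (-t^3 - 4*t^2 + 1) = -7*t^4 - 23*t^3 + 20*t^2 + 7*t - 5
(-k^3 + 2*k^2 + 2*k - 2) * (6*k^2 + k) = -6*k^5 + 11*k^4 + 14*k^3 - 10*k^2 - 2*k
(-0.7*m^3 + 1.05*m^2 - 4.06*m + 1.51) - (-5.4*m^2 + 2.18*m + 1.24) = -0.7*m^3 + 6.45*m^2 - 6.24*m + 0.27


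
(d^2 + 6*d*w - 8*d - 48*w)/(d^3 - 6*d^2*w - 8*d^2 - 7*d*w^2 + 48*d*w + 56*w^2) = (-d - 6*w)/(-d^2 + 6*d*w + 7*w^2)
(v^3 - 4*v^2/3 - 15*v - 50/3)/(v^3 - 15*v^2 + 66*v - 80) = (3*v^2 + 11*v + 10)/(3*(v^2 - 10*v + 16))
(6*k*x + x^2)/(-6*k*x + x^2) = (6*k + x)/(-6*k + x)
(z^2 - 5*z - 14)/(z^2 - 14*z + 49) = (z + 2)/(z - 7)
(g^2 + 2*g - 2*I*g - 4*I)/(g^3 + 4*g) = (g + 2)/(g*(g + 2*I))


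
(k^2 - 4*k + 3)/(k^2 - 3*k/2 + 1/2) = 2*(k - 3)/(2*k - 1)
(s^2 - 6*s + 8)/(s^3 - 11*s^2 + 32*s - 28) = (s - 4)/(s^2 - 9*s + 14)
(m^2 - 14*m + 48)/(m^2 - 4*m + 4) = (m^2 - 14*m + 48)/(m^2 - 4*m + 4)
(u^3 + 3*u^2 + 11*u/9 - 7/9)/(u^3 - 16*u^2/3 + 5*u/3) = (3*u^2 + 10*u + 7)/(3*u*(u - 5))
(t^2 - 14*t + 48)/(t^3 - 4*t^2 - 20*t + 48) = (t - 8)/(t^2 + 2*t - 8)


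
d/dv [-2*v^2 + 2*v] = 2 - 4*v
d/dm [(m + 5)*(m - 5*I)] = 2*m + 5 - 5*I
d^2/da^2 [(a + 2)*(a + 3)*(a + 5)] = 6*a + 20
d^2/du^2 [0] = 0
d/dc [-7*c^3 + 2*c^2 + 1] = c*(4 - 21*c)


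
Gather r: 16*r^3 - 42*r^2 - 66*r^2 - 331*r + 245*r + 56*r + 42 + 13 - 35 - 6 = 16*r^3 - 108*r^2 - 30*r + 14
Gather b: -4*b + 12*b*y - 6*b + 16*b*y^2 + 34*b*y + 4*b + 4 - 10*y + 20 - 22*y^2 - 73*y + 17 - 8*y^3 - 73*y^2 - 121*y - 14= b*(16*y^2 + 46*y - 6) - 8*y^3 - 95*y^2 - 204*y + 27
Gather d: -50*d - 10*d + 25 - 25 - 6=-60*d - 6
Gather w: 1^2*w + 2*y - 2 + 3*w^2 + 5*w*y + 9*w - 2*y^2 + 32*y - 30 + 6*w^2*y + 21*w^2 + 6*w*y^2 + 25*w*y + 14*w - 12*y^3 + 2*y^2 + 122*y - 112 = w^2*(6*y + 24) + w*(6*y^2 + 30*y + 24) - 12*y^3 + 156*y - 144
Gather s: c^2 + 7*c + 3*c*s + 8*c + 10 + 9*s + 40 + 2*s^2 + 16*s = c^2 + 15*c + 2*s^2 + s*(3*c + 25) + 50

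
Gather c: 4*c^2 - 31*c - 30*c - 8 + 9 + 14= 4*c^2 - 61*c + 15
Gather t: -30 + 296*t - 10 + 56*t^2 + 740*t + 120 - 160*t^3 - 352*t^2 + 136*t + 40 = -160*t^3 - 296*t^2 + 1172*t + 120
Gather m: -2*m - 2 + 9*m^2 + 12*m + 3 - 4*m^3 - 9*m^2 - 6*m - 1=-4*m^3 + 4*m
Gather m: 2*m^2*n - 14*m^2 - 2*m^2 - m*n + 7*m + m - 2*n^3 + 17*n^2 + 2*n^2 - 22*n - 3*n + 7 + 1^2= m^2*(2*n - 16) + m*(8 - n) - 2*n^3 + 19*n^2 - 25*n + 8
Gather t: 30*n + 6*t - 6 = 30*n + 6*t - 6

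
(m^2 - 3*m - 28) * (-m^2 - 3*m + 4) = -m^4 + 41*m^2 + 72*m - 112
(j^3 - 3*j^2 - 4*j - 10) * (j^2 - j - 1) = j^5 - 4*j^4 - 2*j^3 - 3*j^2 + 14*j + 10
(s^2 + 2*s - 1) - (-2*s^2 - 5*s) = 3*s^2 + 7*s - 1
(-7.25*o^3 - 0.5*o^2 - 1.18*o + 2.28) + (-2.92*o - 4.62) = -7.25*o^3 - 0.5*o^2 - 4.1*o - 2.34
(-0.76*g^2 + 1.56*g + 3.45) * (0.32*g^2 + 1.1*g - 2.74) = -0.2432*g^4 - 0.3368*g^3 + 4.9024*g^2 - 0.4794*g - 9.453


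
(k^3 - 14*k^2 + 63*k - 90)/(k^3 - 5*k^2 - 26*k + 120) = (k^2 - 8*k + 15)/(k^2 + k - 20)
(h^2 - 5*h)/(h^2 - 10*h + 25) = h/(h - 5)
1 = 1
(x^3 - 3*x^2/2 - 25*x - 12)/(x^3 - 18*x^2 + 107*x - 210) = (x^2 + 9*x/2 + 2)/(x^2 - 12*x + 35)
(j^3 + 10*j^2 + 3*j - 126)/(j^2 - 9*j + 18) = (j^2 + 13*j + 42)/(j - 6)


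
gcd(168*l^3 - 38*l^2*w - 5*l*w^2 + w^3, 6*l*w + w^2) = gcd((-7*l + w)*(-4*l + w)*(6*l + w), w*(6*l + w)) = 6*l + w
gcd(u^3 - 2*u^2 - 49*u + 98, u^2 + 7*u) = u + 7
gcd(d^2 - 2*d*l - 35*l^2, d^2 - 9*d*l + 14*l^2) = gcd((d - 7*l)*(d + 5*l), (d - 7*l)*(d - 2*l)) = d - 7*l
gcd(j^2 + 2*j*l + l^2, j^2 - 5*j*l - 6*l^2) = j + l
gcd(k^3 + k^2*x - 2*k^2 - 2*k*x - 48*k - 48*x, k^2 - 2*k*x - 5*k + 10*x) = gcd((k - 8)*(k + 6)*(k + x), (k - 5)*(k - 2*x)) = 1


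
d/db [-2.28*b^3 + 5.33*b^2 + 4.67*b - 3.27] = -6.84*b^2 + 10.66*b + 4.67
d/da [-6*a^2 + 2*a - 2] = 2 - 12*a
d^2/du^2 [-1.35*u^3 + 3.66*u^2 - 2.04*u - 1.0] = 7.32 - 8.1*u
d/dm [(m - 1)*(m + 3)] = 2*m + 2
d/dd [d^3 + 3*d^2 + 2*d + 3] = 3*d^2 + 6*d + 2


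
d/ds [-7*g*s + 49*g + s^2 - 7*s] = -7*g + 2*s - 7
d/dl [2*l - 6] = 2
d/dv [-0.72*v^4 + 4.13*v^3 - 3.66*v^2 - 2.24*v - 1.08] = -2.88*v^3 + 12.39*v^2 - 7.32*v - 2.24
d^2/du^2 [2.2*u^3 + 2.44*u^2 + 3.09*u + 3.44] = 13.2*u + 4.88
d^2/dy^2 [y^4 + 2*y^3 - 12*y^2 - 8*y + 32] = 12*y^2 + 12*y - 24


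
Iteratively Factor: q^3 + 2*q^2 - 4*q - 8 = (q + 2)*(q^2 - 4) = (q + 2)^2*(q - 2)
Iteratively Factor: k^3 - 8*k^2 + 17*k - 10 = (k - 5)*(k^2 - 3*k + 2) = (k - 5)*(k - 1)*(k - 2)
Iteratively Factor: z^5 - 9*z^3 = (z)*(z^4 - 9*z^2) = z*(z - 3)*(z^3 + 3*z^2) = z^2*(z - 3)*(z^2 + 3*z) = z^2*(z - 3)*(z + 3)*(z)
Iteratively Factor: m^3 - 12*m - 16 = (m + 2)*(m^2 - 2*m - 8) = (m + 2)^2*(m - 4)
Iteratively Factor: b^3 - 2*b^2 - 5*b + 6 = (b + 2)*(b^2 - 4*b + 3) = (b - 1)*(b + 2)*(b - 3)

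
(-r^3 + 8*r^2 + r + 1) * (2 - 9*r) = 9*r^4 - 74*r^3 + 7*r^2 - 7*r + 2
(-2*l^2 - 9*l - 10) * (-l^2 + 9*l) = 2*l^4 - 9*l^3 - 71*l^2 - 90*l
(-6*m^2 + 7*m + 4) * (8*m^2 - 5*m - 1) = -48*m^4 + 86*m^3 + 3*m^2 - 27*m - 4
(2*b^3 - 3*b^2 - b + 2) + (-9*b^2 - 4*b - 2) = 2*b^3 - 12*b^2 - 5*b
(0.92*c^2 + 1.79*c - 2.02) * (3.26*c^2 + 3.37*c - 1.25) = 2.9992*c^4 + 8.9358*c^3 - 1.7029*c^2 - 9.0449*c + 2.525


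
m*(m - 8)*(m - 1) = m^3 - 9*m^2 + 8*m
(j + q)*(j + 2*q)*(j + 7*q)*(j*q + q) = j^4*q + 10*j^3*q^2 + j^3*q + 23*j^2*q^3 + 10*j^2*q^2 + 14*j*q^4 + 23*j*q^3 + 14*q^4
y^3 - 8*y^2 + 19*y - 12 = (y - 4)*(y - 3)*(y - 1)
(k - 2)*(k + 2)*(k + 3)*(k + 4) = k^4 + 7*k^3 + 8*k^2 - 28*k - 48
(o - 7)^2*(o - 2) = o^3 - 16*o^2 + 77*o - 98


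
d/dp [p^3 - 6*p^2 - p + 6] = 3*p^2 - 12*p - 1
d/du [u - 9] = 1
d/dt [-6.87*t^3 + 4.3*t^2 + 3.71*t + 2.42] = -20.61*t^2 + 8.6*t + 3.71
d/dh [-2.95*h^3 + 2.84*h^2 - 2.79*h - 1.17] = -8.85*h^2 + 5.68*h - 2.79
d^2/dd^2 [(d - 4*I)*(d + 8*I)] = 2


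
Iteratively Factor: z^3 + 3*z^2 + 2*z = (z + 2)*(z^2 + z) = (z + 1)*(z + 2)*(z)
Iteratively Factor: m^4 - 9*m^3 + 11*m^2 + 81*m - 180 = (m - 4)*(m^3 - 5*m^2 - 9*m + 45) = (m - 5)*(m - 4)*(m^2 - 9) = (m - 5)*(m - 4)*(m - 3)*(m + 3)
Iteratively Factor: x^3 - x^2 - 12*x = (x)*(x^2 - x - 12) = x*(x + 3)*(x - 4)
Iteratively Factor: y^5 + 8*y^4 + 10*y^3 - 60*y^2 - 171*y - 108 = (y + 3)*(y^4 + 5*y^3 - 5*y^2 - 45*y - 36) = (y + 1)*(y + 3)*(y^3 + 4*y^2 - 9*y - 36) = (y + 1)*(y + 3)^2*(y^2 + y - 12) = (y - 3)*(y + 1)*(y + 3)^2*(y + 4)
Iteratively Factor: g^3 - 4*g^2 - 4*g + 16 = (g - 2)*(g^2 - 2*g - 8) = (g - 2)*(g + 2)*(g - 4)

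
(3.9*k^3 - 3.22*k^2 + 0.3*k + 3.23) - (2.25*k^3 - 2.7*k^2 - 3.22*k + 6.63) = 1.65*k^3 - 0.52*k^2 + 3.52*k - 3.4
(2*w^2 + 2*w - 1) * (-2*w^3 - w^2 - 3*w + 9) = -4*w^5 - 6*w^4 - 6*w^3 + 13*w^2 + 21*w - 9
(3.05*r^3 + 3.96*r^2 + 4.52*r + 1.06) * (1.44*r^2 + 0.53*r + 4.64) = 4.392*r^5 + 7.3189*r^4 + 22.7596*r^3 + 22.2964*r^2 + 21.5346*r + 4.9184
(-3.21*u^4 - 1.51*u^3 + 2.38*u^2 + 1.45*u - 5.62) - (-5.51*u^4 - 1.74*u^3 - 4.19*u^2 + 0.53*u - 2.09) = 2.3*u^4 + 0.23*u^3 + 6.57*u^2 + 0.92*u - 3.53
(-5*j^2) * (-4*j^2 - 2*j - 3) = 20*j^4 + 10*j^3 + 15*j^2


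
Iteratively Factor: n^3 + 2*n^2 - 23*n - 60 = (n + 3)*(n^2 - n - 20) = (n - 5)*(n + 3)*(n + 4)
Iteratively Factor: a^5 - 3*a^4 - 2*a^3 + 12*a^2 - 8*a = (a + 2)*(a^4 - 5*a^3 + 8*a^2 - 4*a) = (a - 1)*(a + 2)*(a^3 - 4*a^2 + 4*a) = a*(a - 1)*(a + 2)*(a^2 - 4*a + 4) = a*(a - 2)*(a - 1)*(a + 2)*(a - 2)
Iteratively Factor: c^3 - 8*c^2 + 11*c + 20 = (c - 4)*(c^2 - 4*c - 5) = (c - 4)*(c + 1)*(c - 5)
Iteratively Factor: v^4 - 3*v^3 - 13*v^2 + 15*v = (v + 3)*(v^3 - 6*v^2 + 5*v) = v*(v + 3)*(v^2 - 6*v + 5) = v*(v - 1)*(v + 3)*(v - 5)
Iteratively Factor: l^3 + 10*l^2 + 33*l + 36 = (l + 3)*(l^2 + 7*l + 12) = (l + 3)*(l + 4)*(l + 3)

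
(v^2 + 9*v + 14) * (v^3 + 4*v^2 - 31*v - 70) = v^5 + 13*v^4 + 19*v^3 - 293*v^2 - 1064*v - 980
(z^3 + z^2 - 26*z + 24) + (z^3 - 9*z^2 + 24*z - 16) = 2*z^3 - 8*z^2 - 2*z + 8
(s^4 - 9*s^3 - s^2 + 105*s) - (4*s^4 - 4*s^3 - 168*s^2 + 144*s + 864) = -3*s^4 - 5*s^3 + 167*s^2 - 39*s - 864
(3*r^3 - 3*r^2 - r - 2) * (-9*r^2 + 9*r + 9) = -27*r^5 + 54*r^4 + 9*r^3 - 18*r^2 - 27*r - 18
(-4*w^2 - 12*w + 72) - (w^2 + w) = -5*w^2 - 13*w + 72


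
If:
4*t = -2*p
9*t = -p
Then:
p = 0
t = 0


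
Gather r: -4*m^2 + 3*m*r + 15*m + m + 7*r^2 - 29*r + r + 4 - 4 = -4*m^2 + 16*m + 7*r^2 + r*(3*m - 28)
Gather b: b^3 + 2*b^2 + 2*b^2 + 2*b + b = b^3 + 4*b^2 + 3*b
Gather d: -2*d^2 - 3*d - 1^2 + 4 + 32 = -2*d^2 - 3*d + 35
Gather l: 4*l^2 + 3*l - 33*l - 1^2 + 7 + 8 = 4*l^2 - 30*l + 14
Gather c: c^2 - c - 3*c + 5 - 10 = c^2 - 4*c - 5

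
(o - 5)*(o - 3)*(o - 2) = o^3 - 10*o^2 + 31*o - 30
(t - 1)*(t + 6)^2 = t^3 + 11*t^2 + 24*t - 36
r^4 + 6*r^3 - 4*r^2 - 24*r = r*(r - 2)*(r + 2)*(r + 6)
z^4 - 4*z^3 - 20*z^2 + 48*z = z*(z - 6)*(z - 2)*(z + 4)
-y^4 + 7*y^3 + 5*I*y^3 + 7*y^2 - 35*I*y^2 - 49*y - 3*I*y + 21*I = (y - 7)*(y - 3*I)*(I*y + 1)^2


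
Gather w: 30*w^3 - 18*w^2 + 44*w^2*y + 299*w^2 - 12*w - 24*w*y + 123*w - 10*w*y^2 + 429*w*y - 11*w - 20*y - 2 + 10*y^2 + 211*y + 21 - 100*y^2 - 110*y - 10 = 30*w^3 + w^2*(44*y + 281) + w*(-10*y^2 + 405*y + 100) - 90*y^2 + 81*y + 9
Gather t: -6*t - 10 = -6*t - 10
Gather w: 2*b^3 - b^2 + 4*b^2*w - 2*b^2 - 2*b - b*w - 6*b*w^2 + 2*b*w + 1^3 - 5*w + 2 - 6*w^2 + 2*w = 2*b^3 - 3*b^2 - 2*b + w^2*(-6*b - 6) + w*(4*b^2 + b - 3) + 3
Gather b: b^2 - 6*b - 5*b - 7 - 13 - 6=b^2 - 11*b - 26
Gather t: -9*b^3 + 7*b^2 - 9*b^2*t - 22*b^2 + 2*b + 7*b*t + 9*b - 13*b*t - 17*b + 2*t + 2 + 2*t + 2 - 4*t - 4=-9*b^3 - 15*b^2 - 6*b + t*(-9*b^2 - 6*b)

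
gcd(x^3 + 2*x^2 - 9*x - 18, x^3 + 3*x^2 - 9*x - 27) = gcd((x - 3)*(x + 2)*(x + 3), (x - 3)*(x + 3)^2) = x^2 - 9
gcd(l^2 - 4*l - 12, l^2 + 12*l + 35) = 1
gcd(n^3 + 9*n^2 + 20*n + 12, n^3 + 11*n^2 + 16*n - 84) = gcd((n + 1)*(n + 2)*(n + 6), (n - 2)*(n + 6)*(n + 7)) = n + 6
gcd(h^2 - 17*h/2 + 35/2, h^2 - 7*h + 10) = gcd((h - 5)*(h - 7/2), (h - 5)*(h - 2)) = h - 5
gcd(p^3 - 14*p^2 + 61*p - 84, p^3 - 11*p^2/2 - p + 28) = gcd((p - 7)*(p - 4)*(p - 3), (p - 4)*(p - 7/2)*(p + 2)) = p - 4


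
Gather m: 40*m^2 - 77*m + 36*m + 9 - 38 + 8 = 40*m^2 - 41*m - 21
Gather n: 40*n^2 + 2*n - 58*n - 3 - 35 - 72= 40*n^2 - 56*n - 110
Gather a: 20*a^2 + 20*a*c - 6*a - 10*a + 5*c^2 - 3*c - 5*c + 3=20*a^2 + a*(20*c - 16) + 5*c^2 - 8*c + 3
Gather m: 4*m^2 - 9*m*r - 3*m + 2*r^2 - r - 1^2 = 4*m^2 + m*(-9*r - 3) + 2*r^2 - r - 1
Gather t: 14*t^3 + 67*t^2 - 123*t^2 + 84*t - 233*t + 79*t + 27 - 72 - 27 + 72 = 14*t^3 - 56*t^2 - 70*t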